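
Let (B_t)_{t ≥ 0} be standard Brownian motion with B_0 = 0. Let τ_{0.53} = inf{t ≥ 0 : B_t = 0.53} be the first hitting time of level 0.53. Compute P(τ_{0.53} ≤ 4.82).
P(τ_{0.53} ≤ 4.82) = 2(1 − Φ(0.53/√4.82)) = 2(1 − Φ(0.2414)) ≈ 0.8092

By the reflection principle for standard BM, P(τ_b ≤ t) = 2 · P(B_t ≥ b). Since B_t ~ N(0, t), P(B_t ≥ 0.53) = 1 − Φ(0.53/√t) = 1 − Φ(0.53/√4.82) = 1 − Φ(0.2414) ≈ 0.40462. Doubling: P(τ_{0.53} ≤ 4.82) ≈ 2 · 0.40462 = 0.80924 ≈ 0.8092.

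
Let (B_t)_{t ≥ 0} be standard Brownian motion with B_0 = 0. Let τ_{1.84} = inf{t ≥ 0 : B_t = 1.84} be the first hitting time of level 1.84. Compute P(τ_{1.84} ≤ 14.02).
P(τ_{1.84} ≤ 14.02) = 2(1 − Φ(1.84/√14.02)) = 2(1 − Φ(0.4914)) ≈ 0.6231

By the reflection principle for standard BM, P(τ_b ≤ t) = 2 · P(B_t ≥ b). Since B_t ~ N(0, t), P(B_t ≥ 1.84) = 1 − Φ(1.84/√t) = 1 − Φ(1.84/√14.02) = 1 − Φ(0.4914) ≈ 0.31157. Doubling: P(τ_{1.84} ≤ 14.02) ≈ 2 · 0.31157 = 0.62314 ≈ 0.6231.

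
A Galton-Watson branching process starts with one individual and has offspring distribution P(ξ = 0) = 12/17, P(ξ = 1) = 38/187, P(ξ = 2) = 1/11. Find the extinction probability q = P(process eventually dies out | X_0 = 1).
q = 1

Mean offspring μ = 0·12/17 + 1·38/187 + 2·1/11 = 72/187 ≤ 1. For μ ≤ 1 with offspring not concentrated at 1, the Galton-Watson process goes extinct almost surely, so q = 1.
(Algebraic check: The pgf is f(s) = 12/17 + 38/187·s + 1/11·s². The extinction probability q is the smallest fixed point of f in [0, 1]. Setting s = f(s):
  1/11·s² + (38/187 − 1)·s + 12/17 = 0
  1/11·s² − (12/17 + 1/11)·s + 12/17 = 0
which factors as (s − 1)·(1/11·s − 12/17) = 0, giving roots s = 1 and s = (12/17)/(1/11) = 132/17. Since 132/17 ≥ 1, the smallest root in [0, 1] is s = 1.)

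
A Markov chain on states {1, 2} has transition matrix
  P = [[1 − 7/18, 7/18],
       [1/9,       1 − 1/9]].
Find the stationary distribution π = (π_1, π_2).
π_1 = 2/9, π_2 = 7/9

Solve πP = π with π_1 + π_2 = 1. From πP = π: π_1 · (1 − 7/18) + π_2 · 1/9 = π_1 ⇒ π_2 · 1/9 = π_1 · 7/18 ⇒ π_2/π_1 = (7/18)/(1/9) = 7/2. Together with π_1 + π_2 = 1:
  π_1 = (1/9)/(7/18 + 1/9) = (1/9)/(1/2) = 2/9,
  π_2 = (7/18)/(7/18 + 1/9) = (7/18)/(1/2) = 7/9.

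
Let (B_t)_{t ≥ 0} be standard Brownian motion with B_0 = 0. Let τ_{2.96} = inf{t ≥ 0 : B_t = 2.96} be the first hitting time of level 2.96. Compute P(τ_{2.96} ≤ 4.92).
P(τ_{2.96} ≤ 4.92) = 2(1 − Φ(2.96/√4.92)) = 2(1 − Φ(1.3345)) ≈ 0.1820

By the reflection principle for standard BM, P(τ_b ≤ t) = 2 · P(B_t ≥ b). Since B_t ~ N(0, t), P(B_t ≥ 2.96) = 1 − Φ(2.96/√t) = 1 − Φ(2.96/√4.92) = 1 − Φ(1.3345) ≈ 0.09102. Doubling: P(τ_{2.96} ≤ 4.92) ≈ 2 · 0.09102 = 0.18204 ≈ 0.1820.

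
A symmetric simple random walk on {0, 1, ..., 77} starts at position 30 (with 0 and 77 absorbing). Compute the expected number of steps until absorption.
E[τ | X_0 = 30] = 1410

Let v_k = E[τ | X_0 = k]. Boundary: v_0 = v_77 = 0. Recurrence: v_k = 1 + (v_{k-1} + v_{k+1})/2 for 1 ≤ k ≤ 76. The particular solution to v_k − (v_{k-1} + v_{k+1})/2 = 1 is v_k = −k^2. Adding homogeneous solution A + B k and matching boundaries gives v_k = k (77 − k). Substituting k = 30: v_30 = 30 · 47 = 1410.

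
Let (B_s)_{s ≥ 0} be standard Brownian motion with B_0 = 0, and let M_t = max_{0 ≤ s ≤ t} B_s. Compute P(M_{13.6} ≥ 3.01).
P(M_{13.6} ≥ 3.01) = 2·P(B_{13.6} ≥ 3.01) = 2(1 − Φ(3.01/√13.6)) ≈ 0.4144

By the reflection principle for Brownian motion, P(M_t ≥ a) = 2 · P(B_t ≥ a) for a ≥ 0. Since B_t ~ N(0, t), P(B_t ≥ 3.01) = 1 − Φ(3.01/√t) = 1 − Φ(3.01/√13.6) = 1 − Φ(0.8162). So
  P(M_{13.6} ≥ 3.01) = 2(1 − Φ(0.8162)) ≈ 0.4144.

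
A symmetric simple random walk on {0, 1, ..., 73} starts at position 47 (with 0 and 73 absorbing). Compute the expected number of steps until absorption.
E[τ | X_0 = 47] = 1222

Let v_k = E[τ | X_0 = k]. Boundary: v_0 = v_73 = 0. Recurrence: v_k = 1 + (v_{k-1} + v_{k+1})/2 for 1 ≤ k ≤ 72. The particular solution to v_k − (v_{k-1} + v_{k+1})/2 = 1 is v_k = −k^2. Adding homogeneous solution A + B k and matching boundaries gives v_k = k (73 − k). Substituting k = 47: v_47 = 47 · 26 = 1222.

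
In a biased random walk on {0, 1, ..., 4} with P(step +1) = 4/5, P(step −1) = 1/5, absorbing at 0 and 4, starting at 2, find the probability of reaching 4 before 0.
P(hit 4 before 0) = (1 − (1/4)^2) / (1 − (1/4)^4) = 16/17

Let u_k denote P(reach 4 before 0 | start at k). Boundary: u_0 = 0, u_4 = 1. Recurrence: u_k = 4/5·u_{k+1} + 1/5·u_{k-1} for 1 ≤ k ≤ 3. Try u_k = A + B·r^k with r = q/p = (1/5)/(4/5) = 1/4. Substitution satisfies the recurrence; boundary conditions give:
  u_k = (1 − r^k) / (1 − r^N) = (1 − (1/4)^2) / (1 − (1/4)^4) = 16/17.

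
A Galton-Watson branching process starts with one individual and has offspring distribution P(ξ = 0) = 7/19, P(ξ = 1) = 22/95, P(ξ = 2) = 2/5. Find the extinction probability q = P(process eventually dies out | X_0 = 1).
q = 35/38

The pgf is f(s) = 7/19 + 22/95·s + 2/5·s². The extinction probability q is the smallest fixed point of f in [0, 1]. Setting s = f(s):
  2/5·s² + (22/95 − 1)·s + 7/19 = 0
  2/5·s² − (7/19 + 2/5)·s + 7/19 = 0
which factors as (s − 1)·(2/5·s − 7/19) = 0, giving roots s = 1 and s = (7/19)/(2/5) = 35/38.
Mean offspring μ = 22/95 + 2·2/5 = 98/95 > 1 (supercritical), so q < 1. The extinction probability is the smaller root: q = (7/19)/(2/5) = 35/38.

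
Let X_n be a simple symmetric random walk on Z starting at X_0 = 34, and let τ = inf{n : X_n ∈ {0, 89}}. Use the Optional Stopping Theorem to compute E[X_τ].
E[X_τ] = 34

X_n is a martingale and τ is a bounded-mean stopping time (indeed τ is finite a.s. with bounded expectation since the walk is in a bounded region). By the OST, E[X_τ] = E[X_0] = 34. Equivalently: E[X_τ] = 89 · P(hit 89 first) + 0 · P(hit 0 first) = 89 · (34/89) = 34.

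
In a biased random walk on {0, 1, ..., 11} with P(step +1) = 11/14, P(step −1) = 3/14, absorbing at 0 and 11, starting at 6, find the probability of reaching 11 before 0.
P(hit 11 before 0) = (1 − (3/11)^6) / (1 − (3/11)^11) = 35649283054/35663936683

Let u_k denote P(reach 11 before 0 | start at k). Boundary: u_0 = 0, u_11 = 1. Recurrence: u_k = 11/14·u_{k+1} + 3/14·u_{k-1} for 1 ≤ k ≤ 10. Try u_k = A + B·r^k with r = q/p = (3/14)/(11/14) = 3/11. Substitution satisfies the recurrence; boundary conditions give:
  u_k = (1 − r^k) / (1 − r^N) = (1 − (3/11)^6) / (1 − (3/11)^11) = 35649283054/35663936683.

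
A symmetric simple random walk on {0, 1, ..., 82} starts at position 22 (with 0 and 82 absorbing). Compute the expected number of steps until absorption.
E[τ | X_0 = 22] = 1320

Let v_k = E[τ | X_0 = k]. Boundary: v_0 = v_82 = 0. Recurrence: v_k = 1 + (v_{k-1} + v_{k+1})/2 for 1 ≤ k ≤ 81. The particular solution to v_k − (v_{k-1} + v_{k+1})/2 = 1 is v_k = −k^2. Adding homogeneous solution A + B k and matching boundaries gives v_k = k (82 − k). Substituting k = 22: v_22 = 22 · 60 = 1320.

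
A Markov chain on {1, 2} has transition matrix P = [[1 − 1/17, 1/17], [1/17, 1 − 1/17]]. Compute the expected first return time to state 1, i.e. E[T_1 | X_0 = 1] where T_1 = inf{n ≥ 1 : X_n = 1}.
E[T_1 | X_0 = 1] = 1/π_1 = 2

For an irreducible recurrent Markov chain with stationary distribution π, E[T_i | X_0 = i] = 1/π_i (Kac's formula). Here π_1 = (1/17)/(1/17 + 1/17) = (1/17)/(2/17) = 1/2, so E[T_1 | X_0 = 1] = 1/π_1 = (1/17 + 1/17)/(1/17) = (2/17)/(1/17) = 2.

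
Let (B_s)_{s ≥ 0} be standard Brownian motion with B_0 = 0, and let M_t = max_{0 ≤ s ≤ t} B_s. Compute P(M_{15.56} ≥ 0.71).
P(M_{15.56} ≥ 0.71) = 2·P(B_{15.56} ≥ 0.71) = 2(1 − Φ(0.71/√15.56)) ≈ 0.8572

By the reflection principle for Brownian motion, P(M_t ≥ a) = 2 · P(B_t ≥ a) for a ≥ 0. Since B_t ~ N(0, t), P(B_t ≥ 0.71) = 1 − Φ(0.71/√t) = 1 − Φ(0.71/√15.56) = 1 − Φ(0.1800). So
  P(M_{15.56} ≥ 0.71) = 2(1 − Φ(0.1800)) ≈ 0.8572.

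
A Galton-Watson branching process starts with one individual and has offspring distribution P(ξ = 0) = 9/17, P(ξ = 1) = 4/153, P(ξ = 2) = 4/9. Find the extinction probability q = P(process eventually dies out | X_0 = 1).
q = 1

Mean offspring μ = 0·9/17 + 1·4/153 + 2·4/9 = 140/153 ≤ 1. For μ ≤ 1 with offspring not concentrated at 1, the Galton-Watson process goes extinct almost surely, so q = 1.
(Algebraic check: The pgf is f(s) = 9/17 + 4/153·s + 4/9·s². The extinction probability q is the smallest fixed point of f in [0, 1]. Setting s = f(s):
  4/9·s² + (4/153 − 1)·s + 9/17 = 0
  4/9·s² − (9/17 + 4/9)·s + 9/17 = 0
which factors as (s − 1)·(4/9·s − 9/17) = 0, giving roots s = 1 and s = (9/17)/(4/9) = 81/68. Since 81/68 ≥ 1, the smallest root in [0, 1] is s = 1.)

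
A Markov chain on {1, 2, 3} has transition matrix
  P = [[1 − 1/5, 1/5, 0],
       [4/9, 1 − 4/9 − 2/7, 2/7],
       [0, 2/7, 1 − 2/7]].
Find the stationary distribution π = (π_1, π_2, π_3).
π = (10/19, 9/38, 9/38)

This is a birth-death chain on three states, which satisfies detailed balance: π_1 · P_{12} = π_2 · P_{21} and π_2 · P_{23} = π_3 · P_{32}.
From π_1 · 1/5 = π_2 · 4/9: π_2/π_1 = (1/5)/(4/9) = 9/20.
From π_2 · 2/7 = π_3 · 2/7: π_3/π_2 = (2/7)/(2/7) = 1.
Take π_1 proportional to 1; then unnormalized π = (1, 9/20, 9/20). Normalize by dividing by the sum 19/10:
  π = (10/19, 9/38, 9/38).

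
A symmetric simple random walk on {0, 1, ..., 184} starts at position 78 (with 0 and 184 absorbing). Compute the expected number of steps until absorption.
E[τ | X_0 = 78] = 8268

Let v_k = E[τ | X_0 = k]. Boundary: v_0 = v_184 = 0. Recurrence: v_k = 1 + (v_{k-1} + v_{k+1})/2 for 1 ≤ k ≤ 183. The particular solution to v_k − (v_{k-1} + v_{k+1})/2 = 1 is v_k = −k^2. Adding homogeneous solution A + B k and matching boundaries gives v_k = k (184 − k). Substituting k = 78: v_78 = 78 · 106 = 8268.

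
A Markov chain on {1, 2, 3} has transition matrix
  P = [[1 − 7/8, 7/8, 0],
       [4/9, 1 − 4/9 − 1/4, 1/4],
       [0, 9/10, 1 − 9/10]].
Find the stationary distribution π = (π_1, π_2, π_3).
π = (64/225, 14/25, 7/45)

This is a birth-death chain on three states, which satisfies detailed balance: π_1 · P_{12} = π_2 · P_{21} and π_2 · P_{23} = π_3 · P_{32}.
From π_1 · 7/8 = π_2 · 4/9: π_2/π_1 = (7/8)/(4/9) = 63/32.
From π_2 · 1/4 = π_3 · 9/10: π_3/π_2 = (1/4)/(9/10) = 5/18.
Take π_1 proportional to 1; then unnormalized π = (1, 63/32, 35/64). Normalize by dividing by the sum 225/64:
  π = (64/225, 14/25, 7/45).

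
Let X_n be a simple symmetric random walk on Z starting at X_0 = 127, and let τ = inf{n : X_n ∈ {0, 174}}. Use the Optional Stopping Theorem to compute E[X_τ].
E[X_τ] = 127

X_n is a martingale and τ is a bounded-mean stopping time (indeed τ is finite a.s. with bounded expectation since the walk is in a bounded region). By the OST, E[X_τ] = E[X_0] = 127. Equivalently: E[X_τ] = 174 · P(hit 174 first) + 0 · P(hit 0 first) = 174 · (127/174) = 127.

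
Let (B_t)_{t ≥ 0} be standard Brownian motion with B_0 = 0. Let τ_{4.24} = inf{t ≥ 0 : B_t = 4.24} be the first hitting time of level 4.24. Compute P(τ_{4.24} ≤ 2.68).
P(τ_{4.24} ≤ 2.68) = 2(1 − Φ(4.24/√2.68)) = 2(1 − Φ(2.5900)) ≈ 0.0096

By the reflection principle for standard BM, P(τ_b ≤ t) = 2 · P(B_t ≥ b). Since B_t ~ N(0, t), P(B_t ≥ 4.24) = 1 − Φ(4.24/√t) = 1 − Φ(4.24/√2.68) = 1 − Φ(2.5900) ≈ 0.00480. Doubling: P(τ_{4.24} ≤ 2.68) ≈ 2 · 0.00480 = 0.00960 ≈ 0.0096.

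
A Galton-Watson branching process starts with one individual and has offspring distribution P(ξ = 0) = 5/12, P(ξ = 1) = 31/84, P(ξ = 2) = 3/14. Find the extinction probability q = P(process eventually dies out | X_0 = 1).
q = 1

Mean offspring μ = 0·5/12 + 1·31/84 + 2·3/14 = 67/84 ≤ 1. For μ ≤ 1 with offspring not concentrated at 1, the Galton-Watson process goes extinct almost surely, so q = 1.
(Algebraic check: The pgf is f(s) = 5/12 + 31/84·s + 3/14·s². The extinction probability q is the smallest fixed point of f in [0, 1]. Setting s = f(s):
  3/14·s² + (31/84 − 1)·s + 5/12 = 0
  3/14·s² − (5/12 + 3/14)·s + 5/12 = 0
which factors as (s − 1)·(3/14·s − 5/12) = 0, giving roots s = 1 and s = (5/12)/(3/14) = 35/18. Since 35/18 ≥ 1, the smallest root in [0, 1] is s = 1.)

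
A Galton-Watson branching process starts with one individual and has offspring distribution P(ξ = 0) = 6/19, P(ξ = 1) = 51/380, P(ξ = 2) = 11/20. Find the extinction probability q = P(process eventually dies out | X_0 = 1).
q = 120/209

The pgf is f(s) = 6/19 + 51/380·s + 11/20·s². The extinction probability q is the smallest fixed point of f in [0, 1]. Setting s = f(s):
  11/20·s² + (51/380 − 1)·s + 6/19 = 0
  11/20·s² − (6/19 + 11/20)·s + 6/19 = 0
which factors as (s − 1)·(11/20·s − 6/19) = 0, giving roots s = 1 and s = (6/19)/(11/20) = 120/209.
Mean offspring μ = 51/380 + 2·11/20 = 469/380 > 1 (supercritical), so q < 1. The extinction probability is the smaller root: q = (6/19)/(11/20) = 120/209.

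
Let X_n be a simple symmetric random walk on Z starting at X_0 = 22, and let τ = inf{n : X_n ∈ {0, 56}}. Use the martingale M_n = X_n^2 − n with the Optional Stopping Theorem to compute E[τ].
E[τ] = 748

M_n = X_n^2 − n is a martingale (since E[X_{n+1}^2 | F_n] = X_n^2 + 1). By OST (τ has finite mean in a bounded region), E[M_τ] = E[M_0] = X_0^2 − 0 = 22^2 = 484. Also E[M_τ] = E[X_τ^2] − E[τ]. The walk exits at 0 or 56, with P(hit 56 first) = 22/56, so E[X_τ^2] = 56^2 · 22/56 + 0 = 1232. Thus E[τ] = E[X_τ^2] − E[M_τ] = 1232 − 484 = 748 = 22(56 − 22) = 748.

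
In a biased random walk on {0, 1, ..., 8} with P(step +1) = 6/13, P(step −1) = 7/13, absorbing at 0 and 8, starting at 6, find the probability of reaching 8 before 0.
P(hit 8 before 0) = (1 − (7/6)^6) / (1 − (7/6)^8) = 196596/314245

Let u_k denote P(reach 8 before 0 | start at k). Boundary: u_0 = 0, u_8 = 1. Recurrence: u_k = 6/13·u_{k+1} + 7/13·u_{k-1} for 1 ≤ k ≤ 7. Try u_k = A + B·r^k with r = q/p = (7/13)/(6/13) = 7/6. Substitution satisfies the recurrence; boundary conditions give:
  u_k = (1 − r^k) / (1 − r^N) = (1 − (7/6)^6) / (1 − (7/6)^8) = 196596/314245.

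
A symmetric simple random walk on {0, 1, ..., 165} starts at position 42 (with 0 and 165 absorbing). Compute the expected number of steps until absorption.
E[τ | X_0 = 42] = 5166

Let v_k = E[τ | X_0 = k]. Boundary: v_0 = v_165 = 0. Recurrence: v_k = 1 + (v_{k-1} + v_{k+1})/2 for 1 ≤ k ≤ 164. The particular solution to v_k − (v_{k-1} + v_{k+1})/2 = 1 is v_k = −k^2. Adding homogeneous solution A + B k and matching boundaries gives v_k = k (165 − k). Substituting k = 42: v_42 = 42 · 123 = 5166.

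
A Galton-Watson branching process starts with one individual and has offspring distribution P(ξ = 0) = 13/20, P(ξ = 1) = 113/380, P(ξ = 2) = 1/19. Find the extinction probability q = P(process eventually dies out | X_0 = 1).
q = 1

Mean offspring μ = 0·13/20 + 1·113/380 + 2·1/19 = 153/380 ≤ 1. For μ ≤ 1 with offspring not concentrated at 1, the Galton-Watson process goes extinct almost surely, so q = 1.
(Algebraic check: The pgf is f(s) = 13/20 + 113/380·s + 1/19·s². The extinction probability q is the smallest fixed point of f in [0, 1]. Setting s = f(s):
  1/19·s² + (113/380 − 1)·s + 13/20 = 0
  1/19·s² − (13/20 + 1/19)·s + 13/20 = 0
which factors as (s − 1)·(1/19·s − 13/20) = 0, giving roots s = 1 and s = (13/20)/(1/19) = 247/20. Since 247/20 ≥ 1, the smallest root in [0, 1] is s = 1.)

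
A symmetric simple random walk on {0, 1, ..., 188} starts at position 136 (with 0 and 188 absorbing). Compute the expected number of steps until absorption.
E[τ | X_0 = 136] = 7072

Let v_k = E[τ | X_0 = k]. Boundary: v_0 = v_188 = 0. Recurrence: v_k = 1 + (v_{k-1} + v_{k+1})/2 for 1 ≤ k ≤ 187. The particular solution to v_k − (v_{k-1} + v_{k+1})/2 = 1 is v_k = −k^2. Adding homogeneous solution A + B k and matching boundaries gives v_k = k (188 − k). Substituting k = 136: v_136 = 136 · 52 = 7072.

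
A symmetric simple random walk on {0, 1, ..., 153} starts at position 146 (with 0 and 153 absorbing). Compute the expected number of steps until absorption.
E[τ | X_0 = 146] = 1022

Let v_k = E[τ | X_0 = k]. Boundary: v_0 = v_153 = 0. Recurrence: v_k = 1 + (v_{k-1} + v_{k+1})/2 for 1 ≤ k ≤ 152. The particular solution to v_k − (v_{k-1} + v_{k+1})/2 = 1 is v_k = −k^2. Adding homogeneous solution A + B k and matching boundaries gives v_k = k (153 − k). Substituting k = 146: v_146 = 146 · 7 = 1022.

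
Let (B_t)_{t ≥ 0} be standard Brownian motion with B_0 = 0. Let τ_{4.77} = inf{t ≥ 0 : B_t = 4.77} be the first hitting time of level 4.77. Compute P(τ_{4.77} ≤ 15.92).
P(τ_{4.77} ≤ 15.92) = 2(1 − Φ(4.77/√15.92)) = 2(1 − Φ(1.1955)) ≈ 0.2319

By the reflection principle for standard BM, P(τ_b ≤ t) = 2 · P(B_t ≥ b). Since B_t ~ N(0, t), P(B_t ≥ 4.77) = 1 − Φ(4.77/√t) = 1 − Φ(4.77/√15.92) = 1 − Φ(1.1955) ≈ 0.11595. Doubling: P(τ_{4.77} ≤ 15.92) ≈ 2 · 0.11595 = 0.23190 ≈ 0.2319.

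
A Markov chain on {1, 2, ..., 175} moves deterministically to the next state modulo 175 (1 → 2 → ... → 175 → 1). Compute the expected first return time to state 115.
E[T_115 | X_0 = 115] = 175

The chain cycles deterministically, so starting at state 115 it returns in exactly 175 steps. Equivalently, the stationary distribution is uniform π_j = 1/175 for every state j, so by Kac's formula E[T_115] = 1/π_115 = 175.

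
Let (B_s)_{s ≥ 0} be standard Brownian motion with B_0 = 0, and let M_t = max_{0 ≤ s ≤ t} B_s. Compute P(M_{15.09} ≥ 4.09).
P(M_{15.09} ≥ 4.09) = 2·P(B_{15.09} ≥ 4.09) = 2(1 − Φ(4.09/√15.09)) ≈ 0.2924

By the reflection principle for Brownian motion, P(M_t ≥ a) = 2 · P(B_t ≥ a) for a ≥ 0. Since B_t ~ N(0, t), P(B_t ≥ 4.09) = 1 − Φ(4.09/√t) = 1 − Φ(4.09/√15.09) = 1 − Φ(1.0529). So
  P(M_{15.09} ≥ 4.09) = 2(1 − Φ(1.0529)) ≈ 0.2924.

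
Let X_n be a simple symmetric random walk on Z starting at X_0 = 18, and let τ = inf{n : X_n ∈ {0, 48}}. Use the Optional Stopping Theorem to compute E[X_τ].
E[X_τ] = 18

X_n is a martingale and τ is a bounded-mean stopping time (indeed τ is finite a.s. with bounded expectation since the walk is in a bounded region). By the OST, E[X_τ] = E[X_0] = 18. Equivalently: E[X_τ] = 48 · P(hit 48 first) + 0 · P(hit 0 first) = 48 · (18/48) = 18.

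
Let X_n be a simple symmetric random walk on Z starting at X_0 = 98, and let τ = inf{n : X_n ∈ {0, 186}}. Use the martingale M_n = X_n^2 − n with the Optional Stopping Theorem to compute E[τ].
E[τ] = 8624

M_n = X_n^2 − n is a martingale (since E[X_{n+1}^2 | F_n] = X_n^2 + 1). By OST (τ has finite mean in a bounded region), E[M_τ] = E[M_0] = X_0^2 − 0 = 98^2 = 9604. Also E[M_τ] = E[X_τ^2] − E[τ]. The walk exits at 0 or 186, with P(hit 186 first) = 98/186, so E[X_τ^2] = 186^2 · 98/186 + 0 = 18228. Thus E[τ] = E[X_τ^2] − E[M_τ] = 18228 − 9604 = 8624 = 98(186 − 98) = 8624.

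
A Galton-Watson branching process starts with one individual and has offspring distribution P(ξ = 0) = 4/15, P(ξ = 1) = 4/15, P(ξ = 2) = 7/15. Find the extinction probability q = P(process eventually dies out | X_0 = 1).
q = 4/7

The pgf is f(s) = 4/15 + 4/15·s + 7/15·s². The extinction probability q is the smallest fixed point of f in [0, 1]. Setting s = f(s):
  7/15·s² + (4/15 − 1)·s + 4/15 = 0
  7/15·s² − (4/15 + 7/15)·s + 4/15 = 0
which factors as (s − 1)·(7/15·s − 4/15) = 0, giving roots s = 1 and s = (4/15)/(7/15) = 4/7.
Mean offspring μ = 4/15 + 2·7/15 = 6/5 > 1 (supercritical), so q < 1. The extinction probability is the smaller root: q = (4/15)/(7/15) = 4/7.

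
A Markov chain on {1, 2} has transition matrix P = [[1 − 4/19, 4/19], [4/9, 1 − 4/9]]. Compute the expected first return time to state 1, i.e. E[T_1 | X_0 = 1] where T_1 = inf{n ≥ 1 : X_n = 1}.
E[T_1 | X_0 = 1] = 1/π_1 = 28/19

For an irreducible recurrent Markov chain with stationary distribution π, E[T_i | X_0 = i] = 1/π_i (Kac's formula). Here π_1 = (4/9)/(4/19 + 4/9) = (4/9)/(112/171) = 19/28, so E[T_1 | X_0 = 1] = 1/π_1 = (4/19 + 4/9)/(4/9) = (112/171)/(4/9) = 28/19.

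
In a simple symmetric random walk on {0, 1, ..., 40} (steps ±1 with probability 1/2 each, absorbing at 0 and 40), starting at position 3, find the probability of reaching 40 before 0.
P(hit 40 before 0) = 3/40

Let u_k = P(hit 40 before 0 | start at k). Then u_0 = 0, u_40 = 1, and u_k = u_{k-1}/2 + u_{k+1}/2 for 1 ≤ k ≤ 39. This harmonic recurrence is solved by u_k = k/40, giving u_3 = 3/40.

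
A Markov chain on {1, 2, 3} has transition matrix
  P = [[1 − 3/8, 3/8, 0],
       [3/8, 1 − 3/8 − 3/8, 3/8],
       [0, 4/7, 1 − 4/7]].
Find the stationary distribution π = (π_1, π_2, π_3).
π = (32/85, 32/85, 21/85)

This is a birth-death chain on three states, which satisfies detailed balance: π_1 · P_{12} = π_2 · P_{21} and π_2 · P_{23} = π_3 · P_{32}.
From π_1 · 3/8 = π_2 · 3/8: π_2/π_1 = (3/8)/(3/8) = 1.
From π_2 · 3/8 = π_3 · 4/7: π_3/π_2 = (3/8)/(4/7) = 21/32.
Take π_1 proportional to 1; then unnormalized π = (1, 1, 21/32). Normalize by dividing by the sum 85/32:
  π = (32/85, 32/85, 21/85).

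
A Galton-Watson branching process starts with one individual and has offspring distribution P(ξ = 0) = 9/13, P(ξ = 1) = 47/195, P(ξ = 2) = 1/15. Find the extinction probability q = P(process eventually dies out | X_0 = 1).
q = 1

Mean offspring μ = 0·9/13 + 1·47/195 + 2·1/15 = 73/195 ≤ 1. For μ ≤ 1 with offspring not concentrated at 1, the Galton-Watson process goes extinct almost surely, so q = 1.
(Algebraic check: The pgf is f(s) = 9/13 + 47/195·s + 1/15·s². The extinction probability q is the smallest fixed point of f in [0, 1]. Setting s = f(s):
  1/15·s² + (47/195 − 1)·s + 9/13 = 0
  1/15·s² − (9/13 + 1/15)·s + 9/13 = 0
which factors as (s − 1)·(1/15·s − 9/13) = 0, giving roots s = 1 and s = (9/13)/(1/15) = 135/13. Since 135/13 ≥ 1, the smallest root in [0, 1] is s = 1.)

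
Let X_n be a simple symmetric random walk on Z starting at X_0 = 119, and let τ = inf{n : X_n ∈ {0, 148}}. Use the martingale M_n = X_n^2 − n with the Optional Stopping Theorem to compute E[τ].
E[τ] = 3451

M_n = X_n^2 − n is a martingale (since E[X_{n+1}^2 | F_n] = X_n^2 + 1). By OST (τ has finite mean in a bounded region), E[M_τ] = E[M_0] = X_0^2 − 0 = 119^2 = 14161. Also E[M_τ] = E[X_τ^2] − E[τ]. The walk exits at 0 or 148, with P(hit 148 first) = 119/148, so E[X_τ^2] = 148^2 · 119/148 + 0 = 17612. Thus E[τ] = E[X_τ^2] − E[M_τ] = 17612 − 14161 = 3451 = 119(148 − 119) = 3451.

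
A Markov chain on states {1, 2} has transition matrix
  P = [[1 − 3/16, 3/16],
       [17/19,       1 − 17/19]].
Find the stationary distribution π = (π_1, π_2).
π_1 = 272/329, π_2 = 57/329

Solve πP = π with π_1 + π_2 = 1. From πP = π: π_1 · (1 − 3/16) + π_2 · 17/19 = π_1 ⇒ π_2 · 17/19 = π_1 · 3/16 ⇒ π_2/π_1 = (3/16)/(17/19) = 57/272. Together with π_1 + π_2 = 1:
  π_1 = (17/19)/(3/16 + 17/19) = (17/19)/(329/304) = 272/329,
  π_2 = (3/16)/(3/16 + 17/19) = (3/16)/(329/304) = 57/329.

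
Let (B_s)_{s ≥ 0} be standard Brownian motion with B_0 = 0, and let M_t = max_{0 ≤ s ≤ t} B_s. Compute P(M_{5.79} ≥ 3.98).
P(M_{5.79} ≥ 3.98) = 2·P(B_{5.79} ≥ 3.98) = 2(1 − Φ(3.98/√5.79)) ≈ 0.0981

By the reflection principle for Brownian motion, P(M_t ≥ a) = 2 · P(B_t ≥ a) for a ≥ 0. Since B_t ~ N(0, t), P(B_t ≥ 3.98) = 1 − Φ(3.98/√t) = 1 − Φ(3.98/√5.79) = 1 − Φ(1.6540). So
  P(M_{5.79} ≥ 3.98) = 2(1 − Φ(1.6540)) ≈ 0.0981.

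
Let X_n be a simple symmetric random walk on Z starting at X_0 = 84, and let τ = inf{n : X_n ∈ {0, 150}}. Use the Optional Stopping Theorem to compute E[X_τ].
E[X_τ] = 84

X_n is a martingale and τ is a bounded-mean stopping time (indeed τ is finite a.s. with bounded expectation since the walk is in a bounded region). By the OST, E[X_τ] = E[X_0] = 84. Equivalently: E[X_τ] = 150 · P(hit 150 first) + 0 · P(hit 0 first) = 150 · (84/150) = 84.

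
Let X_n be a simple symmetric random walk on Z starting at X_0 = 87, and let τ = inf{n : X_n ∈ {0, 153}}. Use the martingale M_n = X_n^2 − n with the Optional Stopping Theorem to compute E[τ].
E[τ] = 5742

M_n = X_n^2 − n is a martingale (since E[X_{n+1}^2 | F_n] = X_n^2 + 1). By OST (τ has finite mean in a bounded region), E[M_τ] = E[M_0] = X_0^2 − 0 = 87^2 = 7569. Also E[M_τ] = E[X_τ^2] − E[τ]. The walk exits at 0 or 153, with P(hit 153 first) = 87/153, so E[X_τ^2] = 153^2 · 87/153 + 0 = 13311. Thus E[τ] = E[X_τ^2] − E[M_τ] = 13311 − 7569 = 5742 = 87(153 − 87) = 5742.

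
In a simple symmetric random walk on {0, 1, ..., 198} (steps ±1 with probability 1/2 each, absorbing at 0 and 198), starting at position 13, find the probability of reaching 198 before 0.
P(hit 198 before 0) = 13/198

Let u_k = P(hit 198 before 0 | start at k). Then u_0 = 0, u_198 = 1, and u_k = u_{k-1}/2 + u_{k+1}/2 for 1 ≤ k ≤ 197. This harmonic recurrence is solved by u_k = k/198, giving u_13 = 13/198.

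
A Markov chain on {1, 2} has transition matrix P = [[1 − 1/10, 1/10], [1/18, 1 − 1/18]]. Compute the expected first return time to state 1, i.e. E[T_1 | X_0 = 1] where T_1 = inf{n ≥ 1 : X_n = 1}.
E[T_1 | X_0 = 1] = 1/π_1 = 14/5

For an irreducible recurrent Markov chain with stationary distribution π, E[T_i | X_0 = i] = 1/π_i (Kac's formula). Here π_1 = (1/18)/(1/10 + 1/18) = (1/18)/(7/45) = 5/14, so E[T_1 | X_0 = 1] = 1/π_1 = (1/10 + 1/18)/(1/18) = (7/45)/(1/18) = 14/5.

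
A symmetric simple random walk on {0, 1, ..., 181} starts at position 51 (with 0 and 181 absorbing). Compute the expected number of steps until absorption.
E[τ | X_0 = 51] = 6630

Let v_k = E[τ | X_0 = k]. Boundary: v_0 = v_181 = 0. Recurrence: v_k = 1 + (v_{k-1} + v_{k+1})/2 for 1 ≤ k ≤ 180. The particular solution to v_k − (v_{k-1} + v_{k+1})/2 = 1 is v_k = −k^2. Adding homogeneous solution A + B k and matching boundaries gives v_k = k (181 − k). Substituting k = 51: v_51 = 51 · 130 = 6630.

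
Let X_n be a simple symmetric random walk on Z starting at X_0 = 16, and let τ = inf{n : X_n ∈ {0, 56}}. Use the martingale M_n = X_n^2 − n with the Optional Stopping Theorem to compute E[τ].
E[τ] = 640

M_n = X_n^2 − n is a martingale (since E[X_{n+1}^2 | F_n] = X_n^2 + 1). By OST (τ has finite mean in a bounded region), E[M_τ] = E[M_0] = X_0^2 − 0 = 16^2 = 256. Also E[M_τ] = E[X_τ^2] − E[τ]. The walk exits at 0 or 56, with P(hit 56 first) = 16/56, so E[X_τ^2] = 56^2 · 16/56 + 0 = 896. Thus E[τ] = E[X_τ^2] − E[M_τ] = 896 − 256 = 640 = 16(56 − 16) = 640.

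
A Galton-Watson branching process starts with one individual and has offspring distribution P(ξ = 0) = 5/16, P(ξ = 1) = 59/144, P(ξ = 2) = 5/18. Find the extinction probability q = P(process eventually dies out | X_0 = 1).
q = 1

Mean offspring μ = 0·5/16 + 1·59/144 + 2·5/18 = 139/144 ≤ 1. For μ ≤ 1 with offspring not concentrated at 1, the Galton-Watson process goes extinct almost surely, so q = 1.
(Algebraic check: The pgf is f(s) = 5/16 + 59/144·s + 5/18·s². The extinction probability q is the smallest fixed point of f in [0, 1]. Setting s = f(s):
  5/18·s² + (59/144 − 1)·s + 5/16 = 0
  5/18·s² − (5/16 + 5/18)·s + 5/16 = 0
which factors as (s − 1)·(5/18·s − 5/16) = 0, giving roots s = 1 and s = (5/16)/(5/18) = 9/8. Since 9/8 ≥ 1, the smallest root in [0, 1] is s = 1.)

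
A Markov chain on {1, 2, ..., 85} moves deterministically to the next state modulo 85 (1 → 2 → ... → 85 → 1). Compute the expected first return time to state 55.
E[T_55 | X_0 = 55] = 85

The chain cycles deterministically, so starting at state 55 it returns in exactly 85 steps. Equivalently, the stationary distribution is uniform π_j = 1/85 for every state j, so by Kac's formula E[T_55] = 1/π_55 = 85.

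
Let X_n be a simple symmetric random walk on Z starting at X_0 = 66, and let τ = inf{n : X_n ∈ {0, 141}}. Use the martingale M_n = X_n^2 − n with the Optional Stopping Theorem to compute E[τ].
E[τ] = 4950

M_n = X_n^2 − n is a martingale (since E[X_{n+1}^2 | F_n] = X_n^2 + 1). By OST (τ has finite mean in a bounded region), E[M_τ] = E[M_0] = X_0^2 − 0 = 66^2 = 4356. Also E[M_τ] = E[X_τ^2] − E[τ]. The walk exits at 0 or 141, with P(hit 141 first) = 66/141, so E[X_τ^2] = 141^2 · 66/141 + 0 = 9306. Thus E[τ] = E[X_τ^2] − E[M_τ] = 9306 − 4356 = 4950 = 66(141 − 66) = 4950.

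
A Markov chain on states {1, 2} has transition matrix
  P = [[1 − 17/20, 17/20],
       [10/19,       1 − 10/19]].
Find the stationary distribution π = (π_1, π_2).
π_1 = 200/523, π_2 = 323/523

Solve πP = π with π_1 + π_2 = 1. From πP = π: π_1 · (1 − 17/20) + π_2 · 10/19 = π_1 ⇒ π_2 · 10/19 = π_1 · 17/20 ⇒ π_2/π_1 = (17/20)/(10/19) = 323/200. Together with π_1 + π_2 = 1:
  π_1 = (10/19)/(17/20 + 10/19) = (10/19)/(523/380) = 200/523,
  π_2 = (17/20)/(17/20 + 10/19) = (17/20)/(523/380) = 323/523.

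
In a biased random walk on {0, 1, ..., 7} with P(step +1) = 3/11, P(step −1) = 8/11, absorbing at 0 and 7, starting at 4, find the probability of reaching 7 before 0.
P(hit 7 before 0) = (1 − (8/3)^4) / (1 − (8/3)^7) = 21681/418993

Let u_k denote P(reach 7 before 0 | start at k). Boundary: u_0 = 0, u_7 = 1. Recurrence: u_k = 3/11·u_{k+1} + 8/11·u_{k-1} for 1 ≤ k ≤ 6. Try u_k = A + B·r^k with r = q/p = (8/11)/(3/11) = 8/3. Substitution satisfies the recurrence; boundary conditions give:
  u_k = (1 − r^k) / (1 − r^N) = (1 − (8/3)^4) / (1 − (8/3)^7) = 21681/418993.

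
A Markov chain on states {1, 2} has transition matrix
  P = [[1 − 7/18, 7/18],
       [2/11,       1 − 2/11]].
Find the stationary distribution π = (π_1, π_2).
π_1 = 36/113, π_2 = 77/113

Solve πP = π with π_1 + π_2 = 1. From πP = π: π_1 · (1 − 7/18) + π_2 · 2/11 = π_1 ⇒ π_2 · 2/11 = π_1 · 7/18 ⇒ π_2/π_1 = (7/18)/(2/11) = 77/36. Together with π_1 + π_2 = 1:
  π_1 = (2/11)/(7/18 + 2/11) = (2/11)/(113/198) = 36/113,
  π_2 = (7/18)/(7/18 + 2/11) = (7/18)/(113/198) = 77/113.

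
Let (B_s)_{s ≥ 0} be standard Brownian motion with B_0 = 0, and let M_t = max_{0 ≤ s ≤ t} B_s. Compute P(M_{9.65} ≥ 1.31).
P(M_{9.65} ≥ 1.31) = 2·P(B_{9.65} ≥ 1.31) = 2(1 − Φ(1.31/√9.65)) ≈ 0.6732

By the reflection principle for Brownian motion, P(M_t ≥ a) = 2 · P(B_t ≥ a) for a ≥ 0. Since B_t ~ N(0, t), P(B_t ≥ 1.31) = 1 − Φ(1.31/√t) = 1 − Φ(1.31/√9.65) = 1 − Φ(0.4217). So
  P(M_{9.65} ≥ 1.31) = 2(1 − Φ(0.4217)) ≈ 0.6732.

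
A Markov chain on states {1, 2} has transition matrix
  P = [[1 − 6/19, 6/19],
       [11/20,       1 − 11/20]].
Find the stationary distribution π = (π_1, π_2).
π_1 = 209/329, π_2 = 120/329

Solve πP = π with π_1 + π_2 = 1. From πP = π: π_1 · (1 − 6/19) + π_2 · 11/20 = π_1 ⇒ π_2 · 11/20 = π_1 · 6/19 ⇒ π_2/π_1 = (6/19)/(11/20) = 120/209. Together with π_1 + π_2 = 1:
  π_1 = (11/20)/(6/19 + 11/20) = (11/20)/(329/380) = 209/329,
  π_2 = (6/19)/(6/19 + 11/20) = (6/19)/(329/380) = 120/329.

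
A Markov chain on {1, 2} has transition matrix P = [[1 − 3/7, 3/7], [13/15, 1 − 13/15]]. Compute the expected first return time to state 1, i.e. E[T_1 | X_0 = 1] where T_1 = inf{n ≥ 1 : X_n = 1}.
E[T_1 | X_0 = 1] = 1/π_1 = 136/91

For an irreducible recurrent Markov chain with stationary distribution π, E[T_i | X_0 = i] = 1/π_i (Kac's formula). Here π_1 = (13/15)/(3/7 + 13/15) = (13/15)/(136/105) = 91/136, so E[T_1 | X_0 = 1] = 1/π_1 = (3/7 + 13/15)/(13/15) = (136/105)/(13/15) = 136/91.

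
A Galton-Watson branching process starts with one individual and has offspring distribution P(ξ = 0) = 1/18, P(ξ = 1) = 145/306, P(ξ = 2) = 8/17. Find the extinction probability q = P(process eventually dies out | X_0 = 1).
q = 17/144

The pgf is f(s) = 1/18 + 145/306·s + 8/17·s². The extinction probability q is the smallest fixed point of f in [0, 1]. Setting s = f(s):
  8/17·s² + (145/306 − 1)·s + 1/18 = 0
  8/17·s² − (1/18 + 8/17)·s + 1/18 = 0
which factors as (s − 1)·(8/17·s − 1/18) = 0, giving roots s = 1 and s = (1/18)/(8/17) = 17/144.
Mean offspring μ = 145/306 + 2·8/17 = 433/306 > 1 (supercritical), so q < 1. The extinction probability is the smaller root: q = (1/18)/(8/17) = 17/144.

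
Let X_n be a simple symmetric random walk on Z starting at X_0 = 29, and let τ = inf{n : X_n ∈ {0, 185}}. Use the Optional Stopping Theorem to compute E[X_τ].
E[X_τ] = 29

X_n is a martingale and τ is a bounded-mean stopping time (indeed τ is finite a.s. with bounded expectation since the walk is in a bounded region). By the OST, E[X_τ] = E[X_0] = 29. Equivalently: E[X_τ] = 185 · P(hit 185 first) + 0 · P(hit 0 first) = 185 · (29/185) = 29.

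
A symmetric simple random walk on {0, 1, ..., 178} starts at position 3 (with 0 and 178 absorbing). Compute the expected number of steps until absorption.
E[τ | X_0 = 3] = 525

Let v_k = E[τ | X_0 = k]. Boundary: v_0 = v_178 = 0. Recurrence: v_k = 1 + (v_{k-1} + v_{k+1})/2 for 1 ≤ k ≤ 177. The particular solution to v_k − (v_{k-1} + v_{k+1})/2 = 1 is v_k = −k^2. Adding homogeneous solution A + B k and matching boundaries gives v_k = k (178 − k). Substituting k = 3: v_3 = 3 · 175 = 525.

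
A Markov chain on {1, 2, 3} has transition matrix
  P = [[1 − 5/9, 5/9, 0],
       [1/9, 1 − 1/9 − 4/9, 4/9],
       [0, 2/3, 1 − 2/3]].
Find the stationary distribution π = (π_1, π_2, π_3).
π = (3/28, 15/28, 5/14)

This is a birth-death chain on three states, which satisfies detailed balance: π_1 · P_{12} = π_2 · P_{21} and π_2 · P_{23} = π_3 · P_{32}.
From π_1 · 5/9 = π_2 · 1/9: π_2/π_1 = (5/9)/(1/9) = 5.
From π_2 · 4/9 = π_3 · 2/3: π_3/π_2 = (4/9)/(2/3) = 2/3.
Take π_1 proportional to 1; then unnormalized π = (1, 5, 10/3). Normalize by dividing by the sum 28/3:
  π = (3/28, 15/28, 5/14).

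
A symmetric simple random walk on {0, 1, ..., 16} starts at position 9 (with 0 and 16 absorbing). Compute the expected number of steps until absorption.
E[τ | X_0 = 9] = 63

Let v_k = E[τ | X_0 = k]. Boundary: v_0 = v_16 = 0. Recurrence: v_k = 1 + (v_{k-1} + v_{k+1})/2 for 1 ≤ k ≤ 15. The particular solution to v_k − (v_{k-1} + v_{k+1})/2 = 1 is v_k = −k^2. Adding homogeneous solution A + B k and matching boundaries gives v_k = k (16 − k). Substituting k = 9: v_9 = 9 · 7 = 63.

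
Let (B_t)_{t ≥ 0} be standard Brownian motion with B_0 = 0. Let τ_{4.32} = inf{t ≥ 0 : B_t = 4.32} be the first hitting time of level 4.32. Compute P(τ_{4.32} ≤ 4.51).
P(τ_{4.32} ≤ 4.51) = 2(1 − Φ(4.32/√4.51)) = 2(1 − Φ(2.0342)) ≈ 0.0419

By the reflection principle for standard BM, P(τ_b ≤ t) = 2 · P(B_t ≥ b). Since B_t ~ N(0, t), P(B_t ≥ 4.32) = 1 − Φ(4.32/√t) = 1 − Φ(4.32/√4.51) = 1 − Φ(2.0342) ≈ 0.02097. Doubling: P(τ_{4.32} ≤ 4.51) ≈ 2 · 0.02097 = 0.04194 ≈ 0.0419.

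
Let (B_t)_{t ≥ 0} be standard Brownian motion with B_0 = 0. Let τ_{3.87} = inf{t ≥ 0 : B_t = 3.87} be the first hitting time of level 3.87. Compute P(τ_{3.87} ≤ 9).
P(τ_{3.87} ≤ 9) = 2(1 − Φ(3.87/√9)) = 2(1 − Φ(1.2900)) ≈ 0.1971

By the reflection principle for standard BM, P(τ_b ≤ t) = 2 · P(B_t ≥ b). Since B_t ~ N(0, t), P(B_t ≥ 3.87) = 1 − Φ(3.87/√t) = 1 − Φ(3.87/√9) = 1 − Φ(1.2900) ≈ 0.09853. Doubling: P(τ_{3.87} ≤ 9) ≈ 2 · 0.09853 = 0.19706 ≈ 0.1971.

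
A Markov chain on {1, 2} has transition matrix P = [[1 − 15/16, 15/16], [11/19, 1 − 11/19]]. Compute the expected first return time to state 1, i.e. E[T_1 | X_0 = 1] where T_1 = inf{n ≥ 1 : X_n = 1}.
E[T_1 | X_0 = 1] = 1/π_1 = 461/176

For an irreducible recurrent Markov chain with stationary distribution π, E[T_i | X_0 = i] = 1/π_i (Kac's formula). Here π_1 = (11/19)/(15/16 + 11/19) = (11/19)/(461/304) = 176/461, so E[T_1 | X_0 = 1] = 1/π_1 = (15/16 + 11/19)/(11/19) = (461/304)/(11/19) = 461/176.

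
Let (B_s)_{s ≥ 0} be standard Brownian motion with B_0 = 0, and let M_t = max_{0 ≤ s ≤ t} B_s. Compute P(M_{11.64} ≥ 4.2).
P(M_{11.64} ≥ 4.2) = 2·P(B_{11.64} ≥ 4.2) = 2(1 − Φ(4.2/√11.64)) ≈ 0.2183

By the reflection principle for Brownian motion, P(M_t ≥ a) = 2 · P(B_t ≥ a) for a ≥ 0. Since B_t ~ N(0, t), P(B_t ≥ 4.2) = 1 − Φ(4.2/√t) = 1 − Φ(4.2/√11.64) = 1 − Φ(1.2310). So
  P(M_{11.64} ≥ 4.2) = 2(1 − Φ(1.2310)) ≈ 0.2183.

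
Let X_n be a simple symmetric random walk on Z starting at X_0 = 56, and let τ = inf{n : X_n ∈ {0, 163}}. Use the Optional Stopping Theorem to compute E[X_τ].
E[X_τ] = 56

X_n is a martingale and τ is a bounded-mean stopping time (indeed τ is finite a.s. with bounded expectation since the walk is in a bounded region). By the OST, E[X_τ] = E[X_0] = 56. Equivalently: E[X_τ] = 163 · P(hit 163 first) + 0 · P(hit 0 first) = 163 · (56/163) = 56.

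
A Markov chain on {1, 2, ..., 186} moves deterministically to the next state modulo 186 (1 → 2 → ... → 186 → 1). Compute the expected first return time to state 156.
E[T_156 | X_0 = 156] = 186

The chain cycles deterministically, so starting at state 156 it returns in exactly 186 steps. Equivalently, the stationary distribution is uniform π_j = 1/186 for every state j, so by Kac's formula E[T_156] = 1/π_156 = 186.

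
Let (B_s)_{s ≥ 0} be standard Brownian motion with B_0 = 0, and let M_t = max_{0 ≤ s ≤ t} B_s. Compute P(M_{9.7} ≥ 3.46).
P(M_{9.7} ≥ 3.46) = 2·P(B_{9.7} ≥ 3.46) = 2(1 − Φ(3.46/√9.7)) ≈ 0.2666

By the reflection principle for Brownian motion, P(M_t ≥ a) = 2 · P(B_t ≥ a) for a ≥ 0. Since B_t ~ N(0, t), P(B_t ≥ 3.46) = 1 − Φ(3.46/√t) = 1 − Φ(3.46/√9.7) = 1 − Φ(1.1109). So
  P(M_{9.7} ≥ 3.46) = 2(1 − Φ(1.1109)) ≈ 0.2666.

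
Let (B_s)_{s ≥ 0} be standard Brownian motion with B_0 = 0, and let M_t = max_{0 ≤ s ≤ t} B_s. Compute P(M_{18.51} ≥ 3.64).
P(M_{18.51} ≥ 3.64) = 2·P(B_{18.51} ≥ 3.64) = 2(1 − Φ(3.64/√18.51)) ≈ 0.3975

By the reflection principle for Brownian motion, P(M_t ≥ a) = 2 · P(B_t ≥ a) for a ≥ 0. Since B_t ~ N(0, t), P(B_t ≥ 3.64) = 1 − Φ(3.64/√t) = 1 − Φ(3.64/√18.51) = 1 − Φ(0.8461). So
  P(M_{18.51} ≥ 3.64) = 2(1 − Φ(0.8461)) ≈ 0.3975.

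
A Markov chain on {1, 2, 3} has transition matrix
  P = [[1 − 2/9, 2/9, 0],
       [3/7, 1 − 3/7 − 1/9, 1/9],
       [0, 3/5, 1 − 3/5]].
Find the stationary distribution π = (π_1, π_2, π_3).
π = (729/1177, 378/1177, 70/1177)

This is a birth-death chain on three states, which satisfies detailed balance: π_1 · P_{12} = π_2 · P_{21} and π_2 · P_{23} = π_3 · P_{32}.
From π_1 · 2/9 = π_2 · 3/7: π_2/π_1 = (2/9)/(3/7) = 14/27.
From π_2 · 1/9 = π_3 · 3/5: π_3/π_2 = (1/9)/(3/5) = 5/27.
Take π_1 proportional to 1; then unnormalized π = (1, 14/27, 70/729). Normalize by dividing by the sum 1177/729:
  π = (729/1177, 378/1177, 70/1177).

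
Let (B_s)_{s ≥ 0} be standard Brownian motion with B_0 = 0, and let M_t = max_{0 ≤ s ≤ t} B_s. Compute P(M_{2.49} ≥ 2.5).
P(M_{2.49} ≥ 2.5) = 2·P(B_{2.49} ≥ 2.5) = 2(1 − Φ(2.5/√2.49)) ≈ 0.1131

By the reflection principle for Brownian motion, P(M_t ≥ a) = 2 · P(B_t ≥ a) for a ≥ 0. Since B_t ~ N(0, t), P(B_t ≥ 2.5) = 1 − Φ(2.5/√t) = 1 − Φ(2.5/√2.49) = 1 − Φ(1.5843). So
  P(M_{2.49} ≥ 2.5) = 2(1 − Φ(1.5843)) ≈ 0.1131.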